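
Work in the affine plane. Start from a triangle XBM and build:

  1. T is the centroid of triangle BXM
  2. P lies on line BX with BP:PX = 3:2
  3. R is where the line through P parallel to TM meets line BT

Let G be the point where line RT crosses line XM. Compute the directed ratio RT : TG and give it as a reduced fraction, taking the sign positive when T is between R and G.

Assign X = (0, 0), B = (1, 0), M = (0, 1) — the answer is frame-independent, so this choice is without loss of generality.
1. T is the centroid of triangle BXM ⇒ T = (1/3, 1/3)
2. P lies on line BX with BP:PX = 3:2 ⇒ P = (2/5, 0)
3. R is where the line through P parallel to TM meets line BT ⇒ R = (1/5, 2/5)
line RT meets XM at G = (0, 1/2)
T = R + t·(G−R) with t = -2/3, so RT:TG = -2/3:5/3

RT:TG = -2/5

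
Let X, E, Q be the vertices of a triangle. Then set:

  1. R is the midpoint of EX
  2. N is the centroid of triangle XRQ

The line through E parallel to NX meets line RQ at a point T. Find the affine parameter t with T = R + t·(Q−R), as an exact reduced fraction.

Work in coordinates with X = (0, 0), E = (1, 0), Q = (0, 1).
1. R is the midpoint of EX ⇒ R = (1/2, 0)
2. N is the centroid of triangle XRQ ⇒ N = (1/6, 1/3)
through E parallel to NX: direction (-1/6, -1/3); meets RQ at T = (3/4, -1/2)
T = R + t·(Q−R) with t = -1/2

t = -1/2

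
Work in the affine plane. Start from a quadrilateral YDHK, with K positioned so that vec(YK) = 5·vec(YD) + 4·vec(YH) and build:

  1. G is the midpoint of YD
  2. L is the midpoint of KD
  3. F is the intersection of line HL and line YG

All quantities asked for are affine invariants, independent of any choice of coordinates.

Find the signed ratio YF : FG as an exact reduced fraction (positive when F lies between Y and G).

Set Y = (0, 0), D = (1, 0), H = (0, 1), K = (5, 4); any affine frame gives the same invariant.
1. G is the midpoint of YD ⇒ G = (1/2, 0)
2. L is the midpoint of KD ⇒ L = (3, 2)
3. F is the intersection of line HL and line YG ⇒ F = (-3, 0)
F = Y + t·(G−Y) with t = -6, so YF:FG = t:(1−t) = -6:7

YF:FG = -6/7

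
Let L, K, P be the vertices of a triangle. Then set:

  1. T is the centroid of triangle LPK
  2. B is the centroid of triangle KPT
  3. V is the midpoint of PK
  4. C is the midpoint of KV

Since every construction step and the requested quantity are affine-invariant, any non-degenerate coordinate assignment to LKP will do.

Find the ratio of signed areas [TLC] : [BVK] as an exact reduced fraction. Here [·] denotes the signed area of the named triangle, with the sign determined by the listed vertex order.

Work in coordinates with L = (0, 0), K = (1, 0), P = (0, 1).
1. T is the centroid of triangle LPK ⇒ T = (1/3, 1/3)
2. B is the centroid of triangle KPT ⇒ B = (4/9, 4/9)
3. V is the midpoint of PK ⇒ V = (1/2, 1/2)
4. C is the midpoint of KV ⇒ C = (3/4, 1/4)
2·[TLC] = 1/6, 2·[BVK] = -1/18
[TLC]:[BVK] = 1/6:-1/18 = -3

[TLC]:[BVK] = -3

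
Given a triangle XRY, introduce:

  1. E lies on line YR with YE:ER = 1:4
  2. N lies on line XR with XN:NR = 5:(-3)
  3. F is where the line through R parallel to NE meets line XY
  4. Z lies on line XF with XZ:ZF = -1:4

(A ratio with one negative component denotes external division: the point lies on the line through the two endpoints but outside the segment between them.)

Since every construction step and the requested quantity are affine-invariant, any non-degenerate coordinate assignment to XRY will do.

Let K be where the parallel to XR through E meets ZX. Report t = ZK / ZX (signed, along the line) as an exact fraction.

Work in coordinates with X = (0, 0), R = (1, 0), Y = (0, 1).
1. E lies on line YR with YE:ER = 1:4 ⇒ E = (1/5, 4/5)
2. N lies on line XR with XN:NR = 5:(-3) ⇒ N = (5/2, 0)
3. F is where the line through R parallel to NE meets line XY ⇒ F = (0, 8/23)
4. Z lies on line XF with XZ:ZF = -1:4 ⇒ Z = (0, -8/69)
through E parallel to XR: direction (1, 0); meets ZX at K = (0, 4/5)
K = Z + t·(X−Z) with t = 79/10

t = 79/10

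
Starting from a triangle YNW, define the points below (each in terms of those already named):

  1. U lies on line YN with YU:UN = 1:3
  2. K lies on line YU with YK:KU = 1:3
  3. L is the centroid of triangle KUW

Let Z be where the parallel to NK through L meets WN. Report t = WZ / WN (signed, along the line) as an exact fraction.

Assign Y = (0, 0), N = (1, 0), W = (0, 1) — the answer is frame-independent, so this choice is without loss of generality.
1. U lies on line YN with YU:UN = 1:3 ⇒ U = (1/4, 0)
2. K lies on line YU with YK:KU = 1:3 ⇒ K = (1/16, 0)
3. L is the centroid of triangle KUW ⇒ L = (5/48, 1/3)
through L parallel to NK: direction (-15/16, 0); meets WN at Z = (2/3, 1/3)
Z = W + t·(N−W) with t = 2/3

t = 2/3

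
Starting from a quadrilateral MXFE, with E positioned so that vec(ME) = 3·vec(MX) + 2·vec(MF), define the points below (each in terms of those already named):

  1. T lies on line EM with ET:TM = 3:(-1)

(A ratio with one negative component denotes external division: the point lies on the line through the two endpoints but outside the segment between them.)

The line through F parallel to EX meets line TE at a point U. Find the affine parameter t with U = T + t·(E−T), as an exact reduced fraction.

t = -1/3

Set M = (0, 0), X = (1, 0), F = (0, 1), E = (3, 2); any affine frame gives the same invariant.
1. T lies on line EM with ET:TM = 3:(-1) ⇒ T = (-3/2, -1)
through F parallel to EX: direction (-2, -2); meets TE at U = (-3, -2)
U = T + t·(E−T) with t = -1/3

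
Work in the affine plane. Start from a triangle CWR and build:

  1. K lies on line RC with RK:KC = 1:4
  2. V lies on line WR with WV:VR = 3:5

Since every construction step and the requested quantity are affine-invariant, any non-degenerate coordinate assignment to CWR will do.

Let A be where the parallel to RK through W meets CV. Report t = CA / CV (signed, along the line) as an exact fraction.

t = 8/5

Assign C = (0, 0), W = (1, 0), R = (0, 1) — the answer is frame-independent, so this choice is without loss of generality.
1. K lies on line RC with RK:KC = 1:4 ⇒ K = (0, 4/5)
2. V lies on line WR with WV:VR = 3:5 ⇒ V = (5/8, 3/8)
through W parallel to RK: direction (0, -1/5); meets CV at A = (1, 3/5)
A = C + t·(V−C) with t = 8/5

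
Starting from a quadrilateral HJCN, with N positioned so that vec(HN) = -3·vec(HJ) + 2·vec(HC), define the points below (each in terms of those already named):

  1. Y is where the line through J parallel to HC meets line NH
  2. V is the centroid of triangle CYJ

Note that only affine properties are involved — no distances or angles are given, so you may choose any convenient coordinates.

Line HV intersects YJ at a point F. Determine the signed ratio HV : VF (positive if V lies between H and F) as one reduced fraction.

Set H = (0, 0), J = (1, 0), C = (0, 1), N = (-3, 2); any affine frame gives the same invariant.
1. Y is where the line through J parallel to HC meets line NH ⇒ Y = (1, -2/3)
2. V is the centroid of triangle CYJ ⇒ V = (2/3, 1/9)
line HV meets YJ at F = (1, 1/6)
V = H + t·(F−H) with t = 2/3, so HV:VF = 2/3:1/3

HV:VF = 2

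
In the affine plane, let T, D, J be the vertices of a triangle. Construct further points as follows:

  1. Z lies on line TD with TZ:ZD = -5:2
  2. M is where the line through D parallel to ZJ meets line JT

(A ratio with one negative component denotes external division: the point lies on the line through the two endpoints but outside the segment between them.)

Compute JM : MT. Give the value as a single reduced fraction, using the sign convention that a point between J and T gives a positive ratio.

JM:MT = 2/3

Assign T = (0, 0), D = (1, 0), J = (0, 1) — the answer is frame-independent, so this choice is without loss of generality.
1. Z lies on line TD with TZ:ZD = -5:2 ⇒ Z = (5/3, 0)
2. M is where the line through D parallel to ZJ meets line JT ⇒ M = (0, 3/5)
M = J + t·(T−J) with t = 2/5, so JM:MT = t:(1−t) = 2/5:3/5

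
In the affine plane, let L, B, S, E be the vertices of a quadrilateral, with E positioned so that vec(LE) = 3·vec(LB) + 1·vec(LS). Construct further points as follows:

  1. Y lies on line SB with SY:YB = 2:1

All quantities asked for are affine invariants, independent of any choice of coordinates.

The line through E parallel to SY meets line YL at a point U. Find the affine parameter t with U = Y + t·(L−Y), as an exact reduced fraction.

t = -3

Set L = (0, 0), B = (1, 0), S = (0, 1), E = (3, 1); any affine frame gives the same invariant.
1. Y lies on line SB with SY:YB = 2:1 ⇒ Y = (2/3, 1/3)
through E parallel to SY: direction (2/3, -2/3); meets YL at U = (8/3, 4/3)
U = Y + t·(L−Y) with t = -3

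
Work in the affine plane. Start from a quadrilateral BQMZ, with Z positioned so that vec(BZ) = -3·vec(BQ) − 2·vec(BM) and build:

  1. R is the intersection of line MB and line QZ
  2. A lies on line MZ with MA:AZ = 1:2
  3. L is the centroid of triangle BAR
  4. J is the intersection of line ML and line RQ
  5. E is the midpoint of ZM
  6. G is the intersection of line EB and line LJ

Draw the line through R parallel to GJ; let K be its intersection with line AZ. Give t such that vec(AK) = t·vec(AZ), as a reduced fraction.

Work in coordinates with B = (0, 0), Q = (1, 0), M = (0, 1), Z = (-3, -2).
1. R is the intersection of line MB and line QZ ⇒ R = (0, -1/2)
2. A lies on line MZ with MA:AZ = 1:2 ⇒ A = (-1, 0)
3. L is the centroid of triangle BAR ⇒ L = (-1/3, -1/6)
4. J is the intersection of line ML and line RQ ⇒ J = (-1/2, -3/4)
5. E is the midpoint of ZM ⇒ E = (-3/2, -1/2)
6. G is the intersection of line EB and line LJ ⇒ G = (-6/19, -2/19)
through R parallel to GJ: direction (-7/38, -49/76); meets AZ at K = (3/5, 8/5)
K = A + t·(Z−A) with t = -4/5

t = -4/5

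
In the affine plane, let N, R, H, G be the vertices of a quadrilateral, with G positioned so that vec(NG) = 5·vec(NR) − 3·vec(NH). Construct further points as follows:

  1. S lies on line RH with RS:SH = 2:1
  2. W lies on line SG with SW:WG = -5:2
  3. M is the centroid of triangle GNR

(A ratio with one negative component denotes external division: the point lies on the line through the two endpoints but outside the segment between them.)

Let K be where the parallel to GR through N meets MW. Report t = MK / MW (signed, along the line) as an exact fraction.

Choose coordinates N = (0, 0), R = (1, 0), H = (0, 1), G = (5, -3).
1. S lies on line RH with RS:SH = 2:1 ⇒ S = (1/3, 2/3)
2. W lies on line SG with SW:WG = -5:2 ⇒ W = (73/9, -49/9)
3. M is the centroid of triangle GNR ⇒ M = (2, -1)
through N parallel to GR: direction (-4, 3); meets MW at K = (-20, 15)
K = M + t·(W−M) with t = -18/5

t = -18/5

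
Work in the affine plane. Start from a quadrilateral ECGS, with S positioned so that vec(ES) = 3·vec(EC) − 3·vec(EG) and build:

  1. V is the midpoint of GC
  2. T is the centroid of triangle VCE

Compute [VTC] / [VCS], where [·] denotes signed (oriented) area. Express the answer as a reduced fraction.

Choose coordinates E = (0, 0), C = (1, 0), G = (0, 1), S = (3, -3).
1. V is the midpoint of GC ⇒ V = (1/2, 1/2)
2. T is the centroid of triangle VCE ⇒ T = (1/2, 1/6)
2·[VTC] = 1/6, 2·[VCS] = -1/2
[VTC]:[VCS] = 1/6:-1/2 = -1/3

[VTC]:[VCS] = -1/3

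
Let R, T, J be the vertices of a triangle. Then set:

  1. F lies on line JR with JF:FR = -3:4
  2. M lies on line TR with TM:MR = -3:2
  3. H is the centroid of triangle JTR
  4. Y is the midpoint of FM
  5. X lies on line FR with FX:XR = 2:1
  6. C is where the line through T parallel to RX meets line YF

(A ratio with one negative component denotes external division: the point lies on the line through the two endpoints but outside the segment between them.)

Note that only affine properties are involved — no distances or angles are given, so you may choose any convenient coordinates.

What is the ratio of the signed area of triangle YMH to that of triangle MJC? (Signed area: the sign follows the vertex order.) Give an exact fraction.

Work in coordinates with R = (0, 0), T = (1, 0), J = (0, 1).
1. F lies on line JR with JF:FR = -3:4 ⇒ F = (0, 4)
2. M lies on line TR with TM:MR = -3:2 ⇒ M = (-2, 0)
3. H is the centroid of triangle JTR ⇒ H = (1/3, 1/3)
4. Y is the midpoint of FM ⇒ Y = (-1, 2)
5. X lies on line FR with FX:XR = 2:1 ⇒ X = (0, 4/3)
6. C is where the line through T parallel to RX meets line YF ⇒ C = (1, 6)
2·[YMH] = 13/3, 2·[MJC] = 9
[YMH]:[MJC] = 13/3:9 = 13/27

[YMH]:[MJC] = 13/27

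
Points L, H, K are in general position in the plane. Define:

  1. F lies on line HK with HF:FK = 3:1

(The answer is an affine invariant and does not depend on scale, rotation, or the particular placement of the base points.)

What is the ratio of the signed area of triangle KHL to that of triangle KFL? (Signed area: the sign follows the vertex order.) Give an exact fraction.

[KHL]:[KFL] = 4

Assign L = (0, 0), H = (1, 0), K = (0, 1) — the answer is frame-independent, so this choice is without loss of generality.
1. F lies on line HK with HF:FK = 3:1 ⇒ F = (1/4, 3/4)
2·[KHL] = -1, 2·[KFL] = -1/4
[KHL]:[KFL] = -1:-1/4 = 4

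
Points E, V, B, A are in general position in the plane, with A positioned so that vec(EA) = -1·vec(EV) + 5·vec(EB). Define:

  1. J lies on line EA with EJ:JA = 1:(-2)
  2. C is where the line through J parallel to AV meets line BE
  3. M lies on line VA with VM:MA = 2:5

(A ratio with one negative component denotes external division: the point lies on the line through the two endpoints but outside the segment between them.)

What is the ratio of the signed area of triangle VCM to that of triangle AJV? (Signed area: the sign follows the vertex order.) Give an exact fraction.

Choose coordinates E = (0, 0), V = (1, 0), B = (0, 1), A = (-1, 5).
1. J lies on line EA with EJ:JA = 1:(-2) ⇒ J = (1, -5)
2. C is where the line through J parallel to AV meets line BE ⇒ C = (0, -5/2)
3. M lies on line VA with VM:MA = 2:5 ⇒ M = (3/7, 10/7)
2·[VCM] = -20/7, 2·[AJV] = 10
[VCM]:[AJV] = -20/7:10 = -2/7

[VCM]:[AJV] = -2/7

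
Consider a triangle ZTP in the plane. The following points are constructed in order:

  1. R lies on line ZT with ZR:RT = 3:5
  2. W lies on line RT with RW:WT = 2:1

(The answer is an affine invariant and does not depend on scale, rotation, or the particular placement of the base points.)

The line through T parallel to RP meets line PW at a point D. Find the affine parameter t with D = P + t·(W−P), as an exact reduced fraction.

Choose coordinates Z = (0, 0), T = (1, 0), P = (0, 1).
1. R lies on line ZT with ZR:RT = 3:5 ⇒ R = (3/8, 0)
2. W lies on line RT with RW:WT = 2:1 ⇒ W = (19/24, 0)
through T parallel to RP: direction (-3/8, 1); meets PW at D = (19/16, -1/2)
D = P + t·(W−P) with t = 3/2

t = 3/2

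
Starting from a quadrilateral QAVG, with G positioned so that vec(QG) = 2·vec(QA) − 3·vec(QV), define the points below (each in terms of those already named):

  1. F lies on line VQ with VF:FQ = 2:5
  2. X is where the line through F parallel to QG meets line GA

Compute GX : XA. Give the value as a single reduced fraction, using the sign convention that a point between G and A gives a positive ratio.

GX:XA = 10/11

Assign Q = (0, 0), A = (1, 0), V = (0, 1), G = (2, -3) — the answer is frame-independent, so this choice is without loss of generality.
1. F lies on line VQ with VF:FQ = 2:5 ⇒ F = (0, 5/7)
2. X is where the line through F parallel to QG meets line GA ⇒ X = (32/21, -11/7)
X = G + t·(A−G) with t = 10/21, so GX:XA = t:(1−t) = 10/21:11/21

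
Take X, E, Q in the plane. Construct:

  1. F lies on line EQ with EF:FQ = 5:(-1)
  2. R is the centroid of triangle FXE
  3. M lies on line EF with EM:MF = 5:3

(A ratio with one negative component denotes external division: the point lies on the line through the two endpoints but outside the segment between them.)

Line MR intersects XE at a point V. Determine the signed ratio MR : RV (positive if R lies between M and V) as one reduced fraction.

Work in coordinates with X = (0, 0), E = (1, 0), Q = (0, 1).
1. F lies on line EQ with EF:FQ = 5:(-1) ⇒ F = (-1/4, 5/4)
2. R is the centroid of triangle FXE ⇒ R = (1/4, 5/12)
3. M lies on line EF with EM:MF = 5:3 ⇒ M = (7/32, 25/32)
line MR meets XE at V = (2/7, 0)
R = M + t·(V−M) with t = 7/15, so MR:RV = 7/15:8/15

MR:RV = 7/8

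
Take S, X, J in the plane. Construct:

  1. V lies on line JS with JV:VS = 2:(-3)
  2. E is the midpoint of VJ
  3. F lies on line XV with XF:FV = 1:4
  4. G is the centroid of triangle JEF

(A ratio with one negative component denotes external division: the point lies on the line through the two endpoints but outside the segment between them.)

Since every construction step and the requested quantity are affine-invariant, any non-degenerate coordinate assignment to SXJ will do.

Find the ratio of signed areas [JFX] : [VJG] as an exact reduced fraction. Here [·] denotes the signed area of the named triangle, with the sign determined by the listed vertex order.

[JFX]:[VJG] = -3/4

Choose coordinates S = (0, 0), X = (1, 0), J = (0, 1).
1. V lies on line JS with JV:VS = 2:(-3) ⇒ V = (0, 3)
2. E is the midpoint of VJ ⇒ E = (0, 2)
3. F lies on line XV with XF:FV = 1:4 ⇒ F = (4/5, 3/5)
4. G is the centroid of triangle JEF ⇒ G = (4/15, 6/5)
2·[JFX] = -2/5, 2·[VJG] = 8/15
[JFX]:[VJG] = -2/5:8/15 = -3/4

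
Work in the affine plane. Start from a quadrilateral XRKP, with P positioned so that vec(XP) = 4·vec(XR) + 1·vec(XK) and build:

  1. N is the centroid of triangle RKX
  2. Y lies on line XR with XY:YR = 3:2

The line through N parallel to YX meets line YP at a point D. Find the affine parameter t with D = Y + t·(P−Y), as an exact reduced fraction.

Work in coordinates with X = (0, 0), R = (1, 0), K = (0, 1), P = (4, 1).
1. N is the centroid of triangle RKX ⇒ N = (1/3, 1/3)
2. Y lies on line XR with XY:YR = 3:2 ⇒ Y = (3/5, 0)
through N parallel to YX: direction (-3/5, 0); meets YP at D = (26/15, 1/3)
D = Y + t·(P−Y) with t = 1/3

t = 1/3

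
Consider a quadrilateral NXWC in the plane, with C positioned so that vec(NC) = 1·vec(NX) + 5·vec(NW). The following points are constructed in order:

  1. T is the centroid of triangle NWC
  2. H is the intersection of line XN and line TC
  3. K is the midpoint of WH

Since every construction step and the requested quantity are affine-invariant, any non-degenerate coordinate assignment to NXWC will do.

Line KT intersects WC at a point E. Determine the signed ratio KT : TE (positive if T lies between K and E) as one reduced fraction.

Set N = (0, 0), X = (1, 0), W = (0, 1), C = (1, 5); any affine frame gives the same invariant.
1. T is the centroid of triangle NWC ⇒ T = (1/3, 2)
2. H is the intersection of line XN and line TC ⇒ H = (-1/9, 0)
3. K is the midpoint of WH ⇒ K = (-1/18, 1/2)
line KT meets WC at E = (-2, -7)
T = K + t·(E−K) with t = -1/5, so KT:TE = -1/5:6/5

KT:TE = -1/6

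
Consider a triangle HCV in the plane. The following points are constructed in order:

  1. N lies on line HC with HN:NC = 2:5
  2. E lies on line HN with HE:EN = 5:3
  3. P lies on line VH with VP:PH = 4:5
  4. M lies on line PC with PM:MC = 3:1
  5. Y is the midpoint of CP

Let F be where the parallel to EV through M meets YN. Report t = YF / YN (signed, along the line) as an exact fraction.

t = -227/266

Choose coordinates H = (0, 0), C = (1, 0), V = (0, 1).
1. N lies on line HC with HN:NC = 2:5 ⇒ N = (2/7, 0)
2. E lies on line HN with HE:EN = 5:3 ⇒ E = (5/28, 0)
3. P lies on line VH with VP:PH = 4:5 ⇒ P = (0, 5/9)
4. M lies on line PC with PM:MC = 3:1 ⇒ M = (3/4, 5/36)
5. Y is the midpoint of CP ⇒ Y = (1/2, 5/18)
through M parallel to EV: direction (-5/28, 1); meets YN at F = (2543/3724, 2465/4788)
F = Y + t·(N−Y) with t = -227/266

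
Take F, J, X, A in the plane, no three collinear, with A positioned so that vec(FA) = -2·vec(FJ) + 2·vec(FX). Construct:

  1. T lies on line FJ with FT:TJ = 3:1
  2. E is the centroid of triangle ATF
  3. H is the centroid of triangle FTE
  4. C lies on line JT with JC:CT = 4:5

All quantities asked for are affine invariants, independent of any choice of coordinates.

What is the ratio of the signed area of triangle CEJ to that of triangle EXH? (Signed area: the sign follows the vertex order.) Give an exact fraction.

[CEJ]:[EXH] = 8/39

Set F = (0, 0), J = (1, 0), X = (0, 1), A = (-2, 2); any affine frame gives the same invariant.
1. T lies on line FJ with FT:TJ = 3:1 ⇒ T = (3/4, 0)
2. E is the centroid of triangle ATF ⇒ E = (-5/12, 2/3)
3. H is the centroid of triangle FTE ⇒ H = (1/9, 2/9)
4. C lies on line JT with JC:CT = 4:5 ⇒ C = (8/9, 0)
2·[CEJ] = -2/27, 2·[EXH] = -13/36
[CEJ]:[EXH] = -2/27:-13/36 = 8/39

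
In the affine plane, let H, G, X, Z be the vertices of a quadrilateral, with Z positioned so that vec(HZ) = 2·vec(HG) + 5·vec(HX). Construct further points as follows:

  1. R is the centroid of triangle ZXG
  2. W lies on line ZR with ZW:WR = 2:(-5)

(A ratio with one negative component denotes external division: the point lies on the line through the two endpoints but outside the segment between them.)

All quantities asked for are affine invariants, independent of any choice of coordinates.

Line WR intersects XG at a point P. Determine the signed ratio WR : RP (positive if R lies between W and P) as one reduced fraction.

WR:RP = 10/3

Assign H = (0, 0), G = (1, 0), X = (0, 1), Z = (2, 5) — the answer is frame-independent, so this choice is without loss of generality.
1. R is the centroid of triangle ZXG ⇒ R = (1, 2)
2. W lies on line ZR with ZW:WR = 2:(-5) ⇒ W = (8/3, 7)
line WR meets XG at P = (1/2, 1/2)
R = W + t·(P−W) with t = 10/13, so WR:RP = 10/13:3/13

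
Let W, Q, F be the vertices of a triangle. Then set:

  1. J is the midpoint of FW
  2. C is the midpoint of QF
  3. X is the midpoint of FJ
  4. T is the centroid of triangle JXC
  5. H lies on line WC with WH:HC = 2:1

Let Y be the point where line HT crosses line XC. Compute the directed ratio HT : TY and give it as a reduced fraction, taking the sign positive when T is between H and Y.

HT:TY = 2

Choose coordinates W = (0, 0), Q = (1, 0), F = (0, 1).
1. J is the midpoint of FW ⇒ J = (0, 1/2)
2. C is the midpoint of QF ⇒ C = (1/2, 1/2)
3. X is the midpoint of FJ ⇒ X = (0, 3/4)
4. T is the centroid of triangle JXC ⇒ T = (1/6, 7/12)
5. H lies on line WC with WH:HC = 2:1 ⇒ H = (1/3, 1/3)
line HT meets XC at Y = (1/12, 17/24)
T = H + t·(Y−H) with t = 2/3, so HT:TY = 2/3:1/3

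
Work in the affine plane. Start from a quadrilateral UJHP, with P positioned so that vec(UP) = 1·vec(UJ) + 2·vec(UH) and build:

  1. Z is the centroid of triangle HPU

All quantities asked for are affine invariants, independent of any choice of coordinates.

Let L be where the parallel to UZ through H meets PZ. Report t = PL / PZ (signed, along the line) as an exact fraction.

Set U = (0, 0), J = (1, 0), H = (0, 1), P = (1, 2); any affine frame gives the same invariant.
1. Z is the centroid of triangle HPU ⇒ Z = (1/3, 1)
through H parallel to UZ: direction (1/3, 1); meets PZ at L = (-1/3, 0)
L = P + t·(Z−P) with t = 2

t = 2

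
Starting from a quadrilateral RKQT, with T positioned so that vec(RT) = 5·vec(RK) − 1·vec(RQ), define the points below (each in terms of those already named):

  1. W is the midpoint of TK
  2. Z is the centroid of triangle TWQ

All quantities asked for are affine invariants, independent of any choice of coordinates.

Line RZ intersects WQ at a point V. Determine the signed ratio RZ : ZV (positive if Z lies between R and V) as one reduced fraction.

Choose coordinates R = (0, 0), K = (1, 0), Q = (0, 1), T = (5, -1).
1. W is the midpoint of TK ⇒ W = (3, -1/2)
2. Z is the centroid of triangle TWQ ⇒ Z = (8/3, -1/6)
line RZ meets WQ at V = (16/7, -1/7)
Z = R + t·(V−R) with t = 7/6, so RZ:ZV = 7/6:-1/6

RZ:ZV = -7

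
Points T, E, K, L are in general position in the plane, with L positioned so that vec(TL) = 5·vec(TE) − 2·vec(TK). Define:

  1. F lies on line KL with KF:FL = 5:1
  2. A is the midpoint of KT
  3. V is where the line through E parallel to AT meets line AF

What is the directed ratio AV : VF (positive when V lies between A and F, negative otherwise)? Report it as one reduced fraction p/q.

AV:VF = 6/19

Set T = (0, 0), E = (1, 0), K = (0, 1), L = (5, -2); any affine frame gives the same invariant.
1. F lies on line KL with KF:FL = 5:1 ⇒ F = (25/6, -3/2)
2. A is the midpoint of KT ⇒ A = (0, 1/2)
3. V is where the line through E parallel to AT meets line AF ⇒ V = (1, 1/50)
V = A + t·(F−A) with t = 6/25, so AV:VF = t:(1−t) = 6/25:19/25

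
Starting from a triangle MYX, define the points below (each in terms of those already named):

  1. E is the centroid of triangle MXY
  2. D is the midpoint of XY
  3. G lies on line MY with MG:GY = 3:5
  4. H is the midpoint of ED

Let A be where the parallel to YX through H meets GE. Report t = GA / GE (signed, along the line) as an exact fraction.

Set M = (0, 0), Y = (1, 0), X = (0, 1); any affine frame gives the same invariant.
1. E is the centroid of triangle MXY ⇒ E = (1/3, 1/3)
2. D is the midpoint of XY ⇒ D = (1/2, 1/2)
3. G lies on line MY with MG:GY = 3:5 ⇒ G = (3/8, 0)
4. H is the midpoint of ED ⇒ H = (5/12, 5/12)
through H parallel to YX: direction (-1, 1); meets GE at A = (13/42, 11/21)
A = G + t·(E−G) with t = 11/7

t = 11/7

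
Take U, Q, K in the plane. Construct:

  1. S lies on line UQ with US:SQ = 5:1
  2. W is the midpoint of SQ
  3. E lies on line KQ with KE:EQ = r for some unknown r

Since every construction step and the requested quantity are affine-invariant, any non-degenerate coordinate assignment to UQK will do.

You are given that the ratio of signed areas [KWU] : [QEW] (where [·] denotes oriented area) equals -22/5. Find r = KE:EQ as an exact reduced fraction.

r = -3/5

Choose coordinates U = (0, 0), Q = (1, 0), K = (0, 1).
1. S lies on line UQ with US:SQ = 5:1 ⇒ S = (5/6, 0)
2. W is the midpoint of SQ ⇒ W = (11/12, 0)
3. With KE:EQ = r, write λ = r/(r+1) so E = K + λ·(Q−K); E is affine-linear in λ
Every point depending on E is an affine combination of E and λ-independent points, so each such coordinate is linear in λ; the λ² term in each signed area is a multiple of (Q−K)×(Q−K) = 0, so 2·[KWU] and 2·[QEW] are each linear in λ. Evaluating at λ=0 and λ=1:
  2·[KWU] = -11/12,   2·[QEW] = -1/12·λ + 1/12
So [KWU]:[QEW] = (-11/12) / (-1/12·λ + 1/12). Setting this equal to -22/5:
  -11/12 = -22/5·(-1/12·λ + 1/12)  ⇒  λ = -3/2
Then r = λ/(1−λ) = (-3/2)/(5/2) = -3/5. Check: with r = -3/5, E = (-3/2, 5/2) and [KWU]:[QEW] = -22/5 as required.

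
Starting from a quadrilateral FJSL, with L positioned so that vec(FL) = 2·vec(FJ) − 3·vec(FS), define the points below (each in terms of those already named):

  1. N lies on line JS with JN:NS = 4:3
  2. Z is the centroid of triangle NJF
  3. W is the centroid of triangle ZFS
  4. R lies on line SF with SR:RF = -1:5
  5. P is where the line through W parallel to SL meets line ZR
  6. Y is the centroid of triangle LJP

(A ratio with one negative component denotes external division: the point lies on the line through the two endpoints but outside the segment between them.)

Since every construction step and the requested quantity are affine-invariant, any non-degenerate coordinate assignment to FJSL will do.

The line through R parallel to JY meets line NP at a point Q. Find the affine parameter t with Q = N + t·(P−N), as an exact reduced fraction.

Choose coordinates F = (0, 0), J = (1, 0), S = (0, 1), L = (2, -3).
1. N lies on line JS with JN:NS = 4:3 ⇒ N = (3/7, 4/7)
2. Z is the centroid of triangle NJF ⇒ Z = (10/21, 4/21)
3. W is the centroid of triangle ZFS ⇒ W = (10/63, 25/63)
4. R lies on line SF with SR:RF = -1:5 ⇒ R = (0, 5/4)
5. P is where the line through W parallel to SL meets line ZR ⇒ P = (50/21, -85/21)
6. Y is the centroid of triangle LJP ⇒ Y = (113/63, -148/63)
through R parallel to JY: direction (50/63, -148/63); meets NP at Q = (-1375/2436, 7115/2436)
Q = N + t·(P−N) with t = -59/116

t = -59/116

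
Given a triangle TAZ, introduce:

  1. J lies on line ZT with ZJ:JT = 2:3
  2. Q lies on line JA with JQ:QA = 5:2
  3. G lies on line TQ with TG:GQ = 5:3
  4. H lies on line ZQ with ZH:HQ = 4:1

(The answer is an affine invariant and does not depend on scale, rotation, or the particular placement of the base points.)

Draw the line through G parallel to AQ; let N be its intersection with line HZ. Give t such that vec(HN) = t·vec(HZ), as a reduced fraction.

Work in coordinates with T = (0, 0), A = (1, 0), Z = (0, 1).
1. J lies on line ZT with ZJ:JT = 2:3 ⇒ J = (0, 3/5)
2. Q lies on line JA with JQ:QA = 5:2 ⇒ Q = (5/7, 6/35)
3. G lies on line TQ with TG:GQ = 5:3 ⇒ G = (25/56, 3/28)
4. H lies on line ZQ with ZH:HQ = 4:1 ⇒ H = (4/7, 59/175)
through G parallel to AQ: direction (-2/7, 6/35); meets HZ at N = (125/112, -33/112)
N = H + t·(Z−H) with t = -61/64

t = -61/64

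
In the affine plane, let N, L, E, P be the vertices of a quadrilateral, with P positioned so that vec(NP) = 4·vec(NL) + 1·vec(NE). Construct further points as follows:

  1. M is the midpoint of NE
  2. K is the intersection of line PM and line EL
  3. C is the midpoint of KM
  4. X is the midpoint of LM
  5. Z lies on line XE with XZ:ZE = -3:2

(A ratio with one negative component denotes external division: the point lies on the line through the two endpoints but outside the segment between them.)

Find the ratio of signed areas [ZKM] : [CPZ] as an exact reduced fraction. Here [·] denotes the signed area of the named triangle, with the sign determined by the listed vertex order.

Choose coordinates N = (0, 0), L = (1, 0), E = (0, 1), P = (4, 1).
1. M is the midpoint of NE ⇒ M = (0, 1/2)
2. K is the intersection of line PM and line EL ⇒ K = (4/9, 5/9)
3. C is the midpoint of KM ⇒ C = (2/9, 19/36)
4. X is the midpoint of LM ⇒ X = (1/2, 1/4)
5. Z lies on line XE with XZ:ZE = -3:2 ⇒ Z = (-1, 5/2)
2·[ZKM] = -17/18, 2·[CPZ] = 289/36
[ZKM]:[CPZ] = -17/18:289/36 = -2/17

[ZKM]:[CPZ] = -2/17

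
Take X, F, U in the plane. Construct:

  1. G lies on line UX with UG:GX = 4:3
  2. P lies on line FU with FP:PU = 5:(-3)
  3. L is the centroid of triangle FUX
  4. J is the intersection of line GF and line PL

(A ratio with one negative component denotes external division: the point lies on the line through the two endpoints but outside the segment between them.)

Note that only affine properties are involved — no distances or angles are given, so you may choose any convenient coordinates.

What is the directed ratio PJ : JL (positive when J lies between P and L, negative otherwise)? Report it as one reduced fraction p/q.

Set X = (0, 0), F = (1, 0), U = (0, 1); any affine frame gives the same invariant.
1. G lies on line UX with UG:GX = 4:3 ⇒ G = (0, 3/7)
2. P lies on line FU with FP:PU = 5:(-3) ⇒ P = (-3/2, 5/2)
3. L is the centroid of triangle FUX ⇒ L = (1/3, 1/3)
4. J is the intersection of line GF and line PL ⇒ J = (23/58, 15/58)
J = P + t·(L−P) with t = 30/29, so PJ:JL = t:(1−t) = 30/29:-1/29

PJ:JL = -30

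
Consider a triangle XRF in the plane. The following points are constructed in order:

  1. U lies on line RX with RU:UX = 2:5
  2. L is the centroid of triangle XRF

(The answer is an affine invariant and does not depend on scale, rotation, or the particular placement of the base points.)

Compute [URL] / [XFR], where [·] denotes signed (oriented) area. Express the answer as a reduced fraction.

Assign X = (0, 0), R = (1, 0), F = (0, 1) — the answer is frame-independent, so this choice is without loss of generality.
1. U lies on line RX with RU:UX = 2:5 ⇒ U = (5/7, 0)
2. L is the centroid of triangle XRF ⇒ L = (1/3, 1/3)
2·[URL] = 2/21, 2·[XFR] = -1
[URL]:[XFR] = 2/21:-1 = -2/21

[URL]:[XFR] = -2/21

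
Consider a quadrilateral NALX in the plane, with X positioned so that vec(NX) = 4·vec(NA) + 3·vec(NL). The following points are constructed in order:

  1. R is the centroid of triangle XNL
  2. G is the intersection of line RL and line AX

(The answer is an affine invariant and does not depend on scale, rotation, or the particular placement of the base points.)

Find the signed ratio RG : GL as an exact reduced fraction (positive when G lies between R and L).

RG:GL = -1/2

Work in coordinates with N = (0, 0), A = (1, 0), L = (0, 1), X = (4, 3).
1. R is the centroid of triangle XNL ⇒ R = (4/3, 4/3)
2. G is the intersection of line RL and line AX ⇒ G = (8/3, 5/3)
G = R + t·(L−R) with t = -1, so RG:GL = t:(1−t) = -1:2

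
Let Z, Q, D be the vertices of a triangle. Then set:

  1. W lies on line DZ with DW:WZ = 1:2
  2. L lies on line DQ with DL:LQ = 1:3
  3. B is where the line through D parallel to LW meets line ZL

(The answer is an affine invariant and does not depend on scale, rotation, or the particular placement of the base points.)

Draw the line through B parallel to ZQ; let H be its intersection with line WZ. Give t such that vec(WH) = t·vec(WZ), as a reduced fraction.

Work in coordinates with Z = (0, 0), Q = (1, 0), D = (0, 1).
1. W lies on line DZ with DW:WZ = 1:2 ⇒ W = (0, 2/3)
2. L lies on line DQ with DL:LQ = 1:3 ⇒ L = (1/4, 3/4)
3. B is where the line through D parallel to LW meets line ZL ⇒ B = (3/8, 9/8)
through B parallel to ZQ: direction (1, 0); meets WZ at H = (0, 9/8)
H = W + t·(Z−W) with t = -11/16

t = -11/16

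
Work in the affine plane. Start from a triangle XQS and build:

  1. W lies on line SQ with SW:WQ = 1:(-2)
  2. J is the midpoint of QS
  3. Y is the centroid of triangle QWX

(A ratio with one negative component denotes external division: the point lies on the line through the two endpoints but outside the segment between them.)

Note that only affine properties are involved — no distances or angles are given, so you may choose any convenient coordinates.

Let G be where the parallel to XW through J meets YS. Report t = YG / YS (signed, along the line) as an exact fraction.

t = 5/2

Set X = (0, 0), Q = (1, 0), S = (0, 1); any affine frame gives the same invariant.
1. W lies on line SQ with SW:WQ = 1:(-2) ⇒ W = (-1, 2)
2. J is the midpoint of QS ⇒ J = (1/2, 1/2)
3. Y is the centroid of triangle QWX ⇒ Y = (0, 2/3)
through J parallel to XW: direction (-1, 2); meets YS at G = (0, 3/2)
G = Y + t·(S−Y) with t = 5/2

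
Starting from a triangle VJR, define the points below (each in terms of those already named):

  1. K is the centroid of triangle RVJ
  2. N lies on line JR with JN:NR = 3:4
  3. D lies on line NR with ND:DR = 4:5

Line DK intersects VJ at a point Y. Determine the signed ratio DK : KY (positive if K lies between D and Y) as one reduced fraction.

Set V = (0, 0), J = (1, 0), R = (0, 1); any affine frame gives the same invariant.
1. K is the centroid of triangle RVJ ⇒ K = (1/3, 1/3)
2. N lies on line JR with JN:NR = 3:4 ⇒ N = (4/7, 3/7)
3. D lies on line NR with ND:DR = 4:5 ⇒ D = (20/63, 43/63)
line DK meets VJ at Y = (23/66, 0)
K = D + t·(Y−D) with t = 22/43, so DK:KY = 22/43:21/43

DK:KY = 22/21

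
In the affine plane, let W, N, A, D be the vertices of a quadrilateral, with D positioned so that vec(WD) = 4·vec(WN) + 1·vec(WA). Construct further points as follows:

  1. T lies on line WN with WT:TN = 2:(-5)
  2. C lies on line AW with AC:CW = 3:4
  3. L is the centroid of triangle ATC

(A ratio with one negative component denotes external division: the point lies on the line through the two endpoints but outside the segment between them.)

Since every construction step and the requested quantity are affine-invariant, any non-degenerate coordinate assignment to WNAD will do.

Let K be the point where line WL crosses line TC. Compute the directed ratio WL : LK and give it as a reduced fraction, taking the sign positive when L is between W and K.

Assign W = (0, 0), N = (1, 0), A = (0, 1), D = (4, 1) — the answer is frame-independent, so this choice is without loss of generality.
1. T lies on line WN with WT:TN = 2:(-5) ⇒ T = (-2/3, 0)
2. C lies on line AW with AC:CW = 3:4 ⇒ C = (0, 4/7)
3. L is the centroid of triangle ATC ⇒ L = (-2/9, 11/21)
line WL meets TC at K = (-8/45, 44/105)
L = W + t·(K−W) with t = 5/4, so WL:LK = 5/4:-1/4

WL:LK = -5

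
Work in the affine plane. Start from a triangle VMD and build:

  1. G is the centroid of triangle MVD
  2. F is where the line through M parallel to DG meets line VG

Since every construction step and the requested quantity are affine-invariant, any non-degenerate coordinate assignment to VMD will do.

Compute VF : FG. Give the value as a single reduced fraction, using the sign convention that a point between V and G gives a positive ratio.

Set V = (0, 0), M = (1, 0), D = (0, 1); any affine frame gives the same invariant.
1. G is the centroid of triangle MVD ⇒ G = (1/3, 1/3)
2. F is where the line through M parallel to DG meets line VG ⇒ F = (2/3, 2/3)
F = V + t·(G−V) with t = 2, so VF:FG = t:(1−t) = 2:-1

VF:FG = -2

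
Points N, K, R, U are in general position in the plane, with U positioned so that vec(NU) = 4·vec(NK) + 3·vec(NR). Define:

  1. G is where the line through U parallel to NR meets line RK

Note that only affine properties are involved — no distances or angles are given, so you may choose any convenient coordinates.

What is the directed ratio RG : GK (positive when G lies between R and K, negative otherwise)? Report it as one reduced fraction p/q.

RG:GK = -4/3

Set N = (0, 0), K = (1, 0), R = (0, 1), U = (4, 3); any affine frame gives the same invariant.
1. G is where the line through U parallel to NR meets line RK ⇒ G = (4, -3)
G = R + t·(K−R) with t = 4, so RG:GK = t:(1−t) = 4:-3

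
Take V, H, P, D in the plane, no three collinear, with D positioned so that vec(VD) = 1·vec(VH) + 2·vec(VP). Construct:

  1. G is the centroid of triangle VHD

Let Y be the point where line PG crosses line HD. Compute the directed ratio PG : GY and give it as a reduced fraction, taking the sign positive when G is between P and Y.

Work in coordinates with V = (0, 0), H = (1, 0), P = (0, 1), D = (1, 2).
1. G is the centroid of triangle VHD ⇒ G = (2/3, 2/3)
line PG meets HD at Y = (1, 1/2)
G = P + t·(Y−P) with t = 2/3, so PG:GY = 2/3:1/3

PG:GY = 2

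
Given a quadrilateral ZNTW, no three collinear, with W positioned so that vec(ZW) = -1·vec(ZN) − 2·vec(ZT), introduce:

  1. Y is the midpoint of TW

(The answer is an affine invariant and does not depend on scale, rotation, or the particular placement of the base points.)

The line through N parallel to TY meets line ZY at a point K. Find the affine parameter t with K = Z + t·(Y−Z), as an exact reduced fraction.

t = -3

Choose coordinates Z = (0, 0), N = (1, 0), T = (0, 1), W = (-1, -2).
1. Y is the midpoint of TW ⇒ Y = (-1/2, -1/2)
through N parallel to TY: direction (-1/2, -3/2); meets ZY at K = (3/2, 3/2)
K = Z + t·(Y−Z) with t = -3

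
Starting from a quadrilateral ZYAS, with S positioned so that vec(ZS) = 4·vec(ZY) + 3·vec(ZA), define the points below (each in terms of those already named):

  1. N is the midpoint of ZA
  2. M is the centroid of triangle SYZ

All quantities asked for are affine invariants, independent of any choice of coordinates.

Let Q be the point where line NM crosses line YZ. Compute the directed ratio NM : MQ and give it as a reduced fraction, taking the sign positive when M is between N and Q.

Work in coordinates with Z = (0, 0), Y = (1, 0), A = (0, 1), S = (4, 3).
1. N is the midpoint of ZA ⇒ N = (0, 1/2)
2. M is the centroid of triangle SYZ ⇒ M = (5/3, 1)
line NM meets YZ at Q = (-5/3, 0)
M = N + t·(Q−N) with t = -1, so NM:MQ = -1:2

NM:MQ = -1/2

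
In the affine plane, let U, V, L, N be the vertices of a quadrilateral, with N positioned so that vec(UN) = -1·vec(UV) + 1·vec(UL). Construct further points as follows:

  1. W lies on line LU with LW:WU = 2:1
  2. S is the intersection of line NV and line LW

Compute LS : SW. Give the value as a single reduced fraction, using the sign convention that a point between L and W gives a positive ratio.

LS:SW = 3

Choose coordinates U = (0, 0), V = (1, 0), L = (0, 1), N = (-1, 1).
1. W lies on line LU with LW:WU = 2:1 ⇒ W = (0, 1/3)
2. S is the intersection of line NV and line LW ⇒ S = (0, 1/2)
S = L + t·(W−L) with t = 3/4, so LS:SW = t:(1−t) = 3/4:1/4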